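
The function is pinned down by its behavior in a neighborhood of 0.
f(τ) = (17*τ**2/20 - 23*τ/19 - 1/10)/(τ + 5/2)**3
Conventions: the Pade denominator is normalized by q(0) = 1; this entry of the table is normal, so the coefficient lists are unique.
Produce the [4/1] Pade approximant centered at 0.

The Pade approximant has numerator coefficients [-4/625, -202114648/2736296875, 1324823358/13681484375, -3128632992/68407421875, 898166968/68407421875]; denominator coefficients [1, 146558/230425].

Taylor coefficients needed (expand at 0): a_0 = -4/625, a_1 = -4144/59375, a_2 = 41926/296875, a_3 = -40244/296875, a_4 = 147472/1484375, a_5 = -2344928/37109375.
Write the denominator as Q(τ) = 1 + q1*τ. Requiring Q*f - P = O(τ^6) with deg P <= 4 kills the coefficients of τ^5..τ^5 in Q*f:
  τ^5: a_5 + q1*a_4 = 0, i.e. -2344928/37109375 + (147472/1484375)*q1 = 0.
Solving this linear system: q1 = 146558/230425.
The numerator is Q*f truncated at degree 4: P0 = a_0 = -4/625; P1 = a_1 + q1*a_0 = -202114648/2736296875; P2 = a_2 + q1*a_1 = 1324823358/13681484375; P3 = a_3 + q1*a_2 = -3128632992/68407421875; P4 = a_4 + q1*a_3 = 898166968/68407421875.


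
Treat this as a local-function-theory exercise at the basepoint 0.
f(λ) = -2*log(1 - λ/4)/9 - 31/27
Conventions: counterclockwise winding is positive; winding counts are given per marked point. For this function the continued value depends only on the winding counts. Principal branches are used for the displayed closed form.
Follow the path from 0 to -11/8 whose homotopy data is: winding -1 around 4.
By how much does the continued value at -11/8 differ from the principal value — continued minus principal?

The rational part is single-valued and drops out of the difference; each branch term changes only by its own monodromy.
(-2/9)*log(1 - λ/(4)): each positive loop around 4 adds 2*pi*i to the log, so winding -1 contributes (-2/9)*(-1)*2*pi*i = (4/9)*pi*i.
Summing the contributions at λ = -11/8 gives (4/9)*pi*i.

Continued minus principal equals (4/9)*pi*i.


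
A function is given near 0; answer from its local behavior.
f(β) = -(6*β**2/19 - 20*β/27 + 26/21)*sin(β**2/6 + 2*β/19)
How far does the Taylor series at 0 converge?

The factor -sin(β**2/6 + 2*β/19) is entire and contributes no finite singular point.
The polynomial part has no poles.
No finite singular points: the Taylor series at 0 converges everywhere.

The radius of convergence is infinite.


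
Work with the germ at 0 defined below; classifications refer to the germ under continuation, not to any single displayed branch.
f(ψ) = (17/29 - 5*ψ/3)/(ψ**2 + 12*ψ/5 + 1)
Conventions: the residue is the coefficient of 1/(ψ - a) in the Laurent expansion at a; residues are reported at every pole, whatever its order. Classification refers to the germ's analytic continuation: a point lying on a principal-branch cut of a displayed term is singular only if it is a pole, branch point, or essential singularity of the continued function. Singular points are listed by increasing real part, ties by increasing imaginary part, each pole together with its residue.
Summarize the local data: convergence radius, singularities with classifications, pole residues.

Denominator factor (ψ**2 + 12*ψ/5 + 1): discriminant 44/25, real irrational roots -6/5 + (1/5)*sqrt(11) and -6/5 - (1/5)*sqrt(11); poles of order 1, moduli 6/5 - (1/5)*sqrt(11) and 6/5 + (1/5)*sqrt(11).
The radius of convergence is the smallest modulus among the singular points: 6/5 - (1/5)*sqrt(11).
The factor ψ**2 + 12*ψ/5 + 1 splits as (ψ - a)(ψ - a') with a = -6/5 - (1/5)*sqrt(11), a' = -6/5 + (1/5)*sqrt(11). At the order-1 pole a set g(ψ) = (ψ - a)*f(ψ) = [17/29 - 5*ψ/3] / (ψ - a').
Simple pole: residue = g(a) at a = -6/5 - (1/5)*sqrt(11), which is -5/6 - (375/638)*sqrt(11).
The factor ψ**2 + 12*ψ/5 + 1 splits as (ψ - a)(ψ - a') with a = -6/5 + (1/5)*sqrt(11), a' = -6/5 - (1/5)*sqrt(11). At the order-1 pole a set g(ψ) = (ψ - a)*f(ψ) = [17/29 - 5*ψ/3] / (ψ - a').
Simple pole: residue = g(a) at a = -6/5 + (1/5)*sqrt(11), which is -5/6 + (375/638)*sqrt(11).
List the singular points by increasing real part (a conjugate pair: the negative imaginary part first).

Radius of convergence at 0: 6/5 - (1/5)*sqrt(11).
At -6/5 - (1/5)*sqrt(11): a pole of order 1; residue -5/6 - (375/638)*sqrt(11).
At -6/5 + (1/5)*sqrt(11): a pole of order 1; residue -5/6 + (375/638)*sqrt(11).


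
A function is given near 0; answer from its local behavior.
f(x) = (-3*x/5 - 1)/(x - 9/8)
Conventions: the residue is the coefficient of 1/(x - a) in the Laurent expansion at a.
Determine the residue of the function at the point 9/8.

The residue is -67/40.

At the order-1 pole 9/8 set g(x) = (x - (9/8))*f(x) = -3*x/5 - 1.
Simple pole: residue = g(a) at a = 9/8, which is -67/40.


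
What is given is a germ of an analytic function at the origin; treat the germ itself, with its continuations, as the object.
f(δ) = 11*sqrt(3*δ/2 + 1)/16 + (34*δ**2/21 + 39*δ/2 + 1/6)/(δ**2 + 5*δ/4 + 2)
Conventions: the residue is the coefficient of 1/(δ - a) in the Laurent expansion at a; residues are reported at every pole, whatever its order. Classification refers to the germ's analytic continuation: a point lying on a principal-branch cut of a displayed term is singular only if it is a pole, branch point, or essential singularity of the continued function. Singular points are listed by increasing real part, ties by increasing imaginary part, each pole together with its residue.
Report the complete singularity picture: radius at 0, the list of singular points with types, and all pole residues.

Denominator factor (δ**2 + 5*δ/4 + 2): discriminant -103/16, complex-conjugate roots (-5/8) + ((1/8)*sqrt(103))*i and (-5/8) - ((1/8)*sqrt(103))*i; poles of order 1, moduli sqrt(2) and sqrt(2).
Branch term (11/16)*sqrt(1 - δ/(-2/3)): its argument vanishes at δ = -2/3, a square-root branch point, modulus 2/3.
The radius of convergence is the smallest modulus among the singular points: 2/3.
The branch term is analytic at (-5/8) - ((1/8)*sqrt(103))*i and contributes nothing to the residue; only the rational part matters.
The factor δ**2 + 5*δ/4 + 2 splits as (δ - a)(δ - a') with a = (-5/8) - ((1/8)*sqrt(103))*i, a' = (-5/8) + ((1/8)*sqrt(103))*i. At the order-1 pole a set g(δ) = (δ - a)*(rational part) = [34*δ**2/21 + 39*δ/2 + 1/6] / (δ - a').
Simple pole: residue = g(a) at a = (-5/8) - ((1/8)*sqrt(103))*i, which is (367/42) - ((2351/4326)*sqrt(103))*i.
The branch term is analytic at (-5/8) + ((1/8)*sqrt(103))*i and contributes nothing to the residue; only the rational part matters.
The factor δ**2 + 5*δ/4 + 2 splits as (δ - a)(δ - a') with a = (-5/8) + ((1/8)*sqrt(103))*i, a' = (-5/8) - ((1/8)*sqrt(103))*i. At the order-1 pole a set g(δ) = (δ - a)*(rational part) = [34*δ**2/21 + 39*δ/2 + 1/6] / (δ - a').
Simple pole: residue = g(a) at a = (-5/8) + ((1/8)*sqrt(103))*i, which is (367/42) + ((2351/4326)*sqrt(103))*i.
List the singular points by increasing real part (a conjugate pair: the negative imaginary part first).

Radius of convergence at 0: 2/3.
At -2/3: an algebraic (square-root) branch point.
At (-5/8) - ((1/8)*sqrt(103))*i: a pole of order 1; residue (367/42) - ((2351/4326)*sqrt(103))*i.
At (-5/8) + ((1/8)*sqrt(103))*i: a pole of order 1; residue (367/42) + ((2351/4326)*sqrt(103))*i.


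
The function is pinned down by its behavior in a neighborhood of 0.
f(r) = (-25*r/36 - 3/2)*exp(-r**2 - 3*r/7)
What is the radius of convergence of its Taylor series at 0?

The radius of convergence is infinite.

The factor exp(-r**2 - 3*r/7) is entire and contributes no finite singular point.
The polynomial part has no poles.
No finite singular points: the Taylor series at 0 converges everywhere.


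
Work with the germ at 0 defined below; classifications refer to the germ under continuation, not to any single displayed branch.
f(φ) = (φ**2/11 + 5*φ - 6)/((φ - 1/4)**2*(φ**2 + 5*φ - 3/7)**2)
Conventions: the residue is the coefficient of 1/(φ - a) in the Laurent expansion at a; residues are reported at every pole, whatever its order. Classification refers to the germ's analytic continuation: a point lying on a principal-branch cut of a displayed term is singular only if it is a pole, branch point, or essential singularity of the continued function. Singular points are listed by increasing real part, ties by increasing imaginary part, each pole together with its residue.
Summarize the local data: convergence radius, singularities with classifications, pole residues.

Radius of convergence at 0: -5/2 + (1/14)*sqrt(1309).
At -5/2 - (1/14)*sqrt(1309): a pole of order 2; residue -39792704/970299 + (3494397424/3084580521)*sqrt(1309).
At -5/2 + (1/14)*sqrt(1309): a pole of order 2; residue -39792704/970299 - (3494397424/3084580521)*sqrt(1309).
At 1/4: a pole of order 2; residue 79585408/970299.

Denominator factor (φ**2 + 5*φ - 3/7)^2: discriminant 187/7, real irrational roots -5/2 + (1/14)*sqrt(1309) and -5/2 - (1/14)*sqrt(1309); poles of order 2, moduli -5/2 + (1/14)*sqrt(1309) and 5/2 + (1/14)*sqrt(1309).
Denominator factor (φ - 1/4)^2: pole of order 2 at 1/4, modulus 1/4.
The radius of convergence is the smallest modulus among the singular points: -5/2 + (1/14)*sqrt(1309).
The factor φ**2 + 5*φ - 3/7 splits as (φ - a)(φ - a') with a = -5/2 - (1/14)*sqrt(1309), a' = -5/2 + (1/14)*sqrt(1309). At the order-2 pole a set g(φ) = (φ - a)^2*f(φ) = [(φ**2/11 + 5*φ - 6)/(φ - 1/4)**2] / (φ - a')^2.
Order-2 pole: residue = g'(a); g'(-5/2 - (1/14)*sqrt(1309)) = -39792704/970299 + (3494397424/3084580521)*sqrt(1309), so the residue is -39792704/970299 + (3494397424/3084580521)*sqrt(1309).
The factor φ**2 + 5*φ - 3/7 splits as (φ - a)(φ - a') with a = -5/2 + (1/14)*sqrt(1309), a' = -5/2 - (1/14)*sqrt(1309). At the order-2 pole a set g(φ) = (φ - a)^2*f(φ) = [(φ**2/11 + 5*φ - 6)/(φ - 1/4)**2] / (φ - a')^2.
Order-2 pole: residue = g'(a); g'(-5/2 + (1/14)*sqrt(1309)) = -39792704/970299 - (3494397424/3084580521)*sqrt(1309), so the residue is -39792704/970299 - (3494397424/3084580521)*sqrt(1309).
At the order-2 pole 1/4 set g(φ) = (φ - (1/4))^2*f(φ) = (φ**2/11 + 5*φ - 6)/(φ**2 + 5*φ - 3/7)**2.
Order-2 pole: residue = g'(a); g'(1/4) = 79585408/970299, so the residue is 79585408/970299.
List the singular points by increasing real part (a conjugate pair: the negative imaginary part first).


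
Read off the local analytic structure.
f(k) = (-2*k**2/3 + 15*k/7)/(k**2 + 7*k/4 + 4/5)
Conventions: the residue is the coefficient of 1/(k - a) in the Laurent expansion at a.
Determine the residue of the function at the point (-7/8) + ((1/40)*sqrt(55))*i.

The factor k**2 + 7*k/4 + 4/5 splits as (k - a)(k - a') with a = (-7/8) + ((1/40)*sqrt(55))*i, a' = (-7/8) - ((1/40)*sqrt(55))*i. At the order-1 pole a set g(k) = (k - a)*f(k) = [-2*k**2/3 + 15*k/7] / (k - a').
Simple pole: residue = g(a) at a = (-7/8) + ((1/40)*sqrt(55))*i, which is (139/84) + ((189/220)*sqrt(55))*i.

The residue is (139/84) + ((189/220)*sqrt(55))*i.


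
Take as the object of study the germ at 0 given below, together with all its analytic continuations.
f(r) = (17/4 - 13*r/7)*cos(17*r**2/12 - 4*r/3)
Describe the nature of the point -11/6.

There is no denominator, hence no pole anywhere.
The factor cos(17*r**2/12 - 4*r/3) is entire.
So the germ continues analytically to -11/6.

The point is a regular point.


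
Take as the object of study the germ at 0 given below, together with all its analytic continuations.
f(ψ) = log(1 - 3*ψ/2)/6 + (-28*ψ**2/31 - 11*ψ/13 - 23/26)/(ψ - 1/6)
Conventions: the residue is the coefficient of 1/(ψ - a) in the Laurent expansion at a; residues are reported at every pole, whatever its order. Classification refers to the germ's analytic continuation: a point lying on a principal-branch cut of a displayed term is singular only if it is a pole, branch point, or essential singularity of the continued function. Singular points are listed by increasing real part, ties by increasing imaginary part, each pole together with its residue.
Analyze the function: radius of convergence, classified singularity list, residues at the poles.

Radius of convergence at 0: 1/6.
At 1/6: a pole of order 1; residue -3811/3627.
At 2/3: a logarithmic branch point.

Denominator factor (ψ - 1/6): pole of order 1 at 1/6, modulus 1/6.
Branch term (1/6)*log(1 - ψ/(2/3)): its argument vanishes at ψ = 2/3, a logarithmic branch point, modulus 2/3.
The radius of convergence is the smallest modulus among the singular points: 1/6.
The branch term is analytic at 1/6 and contributes nothing to the residue; only the rational part matters.
At the order-1 pole 1/6 set g(ψ) = (ψ - (1/6))*(rational part) = -28*ψ**2/31 - 11*ψ/13 - 23/26.
Simple pole: residue = g(a) at a = 1/6, which is -3811/3627.
List the singular points by increasing real part (a conjugate pair: the negative imaginary part first).


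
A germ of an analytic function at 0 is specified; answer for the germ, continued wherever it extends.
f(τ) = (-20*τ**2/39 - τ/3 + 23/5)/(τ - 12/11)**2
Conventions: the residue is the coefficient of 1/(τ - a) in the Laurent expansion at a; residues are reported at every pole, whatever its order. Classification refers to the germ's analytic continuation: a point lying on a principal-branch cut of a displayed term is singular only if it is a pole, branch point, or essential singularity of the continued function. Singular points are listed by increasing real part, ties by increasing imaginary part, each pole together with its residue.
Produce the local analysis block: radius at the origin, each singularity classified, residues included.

Radius of convergence at 0: 12/11.
At 12/11: a pole of order 2; residue -623/429.

Denominator factor (τ - 12/11)^2: pole of order 2 at 12/11, modulus 12/11.
The radius of convergence is the smallest modulus among the singular points: 12/11.
At the order-2 pole 12/11 set g(τ) = (τ - (12/11))^2*f(τ) = -20*τ**2/39 - τ/3 + 23/5.
Order-2 pole: residue = g'(a); g'(12/11) = -623/429, so the residue is -623/429.


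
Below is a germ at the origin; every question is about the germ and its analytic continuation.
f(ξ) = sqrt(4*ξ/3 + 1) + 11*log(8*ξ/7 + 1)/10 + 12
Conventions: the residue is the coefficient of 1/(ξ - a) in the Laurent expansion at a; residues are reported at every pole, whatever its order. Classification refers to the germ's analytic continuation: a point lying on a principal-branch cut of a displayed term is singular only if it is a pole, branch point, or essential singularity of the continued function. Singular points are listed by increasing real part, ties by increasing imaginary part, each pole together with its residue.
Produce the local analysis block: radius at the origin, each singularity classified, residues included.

Branch term (1)*sqrt(1 - ξ/(-3/4)): its argument vanishes at ξ = -3/4, a square-root branch point, modulus 3/4.
Branch term (11/10)*log(1 - ξ/(-7/8)): its argument vanishes at ξ = -7/8, a logarithmic branch point, modulus 7/8.
The radius of convergence is the smallest modulus among the singular points: 3/4.
List the singular points by increasing real part (a conjugate pair: the negative imaginary part first).

Radius of convergence at 0: 3/4.
At -7/8: a logarithmic branch point.
At -3/4: an algebraic (square-root) branch point.


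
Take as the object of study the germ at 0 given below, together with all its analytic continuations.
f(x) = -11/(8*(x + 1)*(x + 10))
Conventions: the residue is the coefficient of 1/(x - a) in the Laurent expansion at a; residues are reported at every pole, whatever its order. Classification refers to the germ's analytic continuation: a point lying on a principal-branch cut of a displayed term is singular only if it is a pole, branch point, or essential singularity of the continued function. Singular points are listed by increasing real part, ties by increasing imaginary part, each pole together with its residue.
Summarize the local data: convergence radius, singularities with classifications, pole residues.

Radius of convergence at 0: 1.
At -10: a pole of order 1; residue 11/72.
At -1: a pole of order 1; residue -11/72.

Denominator factor (x + 1): pole of order 1 at -1, modulus 1.
Denominator factor (x + 10): pole of order 1 at -10, modulus 10.
The radius of convergence is the smallest modulus among the singular points: 1.
At the order-1 pole -10 set g(x) = (x - (-10))*f(x) = -11/(8*(x + 1)).
Simple pole: residue = g(a) at a = -10, which is 11/72.
At the order-1 pole -1 set g(x) = (x - (-1))*f(x) = -11/(8*(x + 10)).
Simple pole: residue = g(a) at a = -1, which is -11/72.
List the singular points by increasing real part (a conjugate pair: the negative imaginary part first).


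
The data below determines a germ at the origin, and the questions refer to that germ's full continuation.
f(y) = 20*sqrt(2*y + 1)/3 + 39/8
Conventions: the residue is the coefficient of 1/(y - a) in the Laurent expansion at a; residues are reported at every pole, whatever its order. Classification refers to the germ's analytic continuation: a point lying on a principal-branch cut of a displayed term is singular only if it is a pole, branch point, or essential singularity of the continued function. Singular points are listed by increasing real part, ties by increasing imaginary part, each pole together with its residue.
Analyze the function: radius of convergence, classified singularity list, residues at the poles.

Radius of convergence at 0: 1/2.
At -1/2: an algebraic (square-root) branch point.

Branch term (20/3)*sqrt(1 - y/(-1/2)): its argument vanishes at y = -1/2, a square-root branch point, modulus 1/2.
The radius of convergence is the smallest modulus among the singular points: 1/2.


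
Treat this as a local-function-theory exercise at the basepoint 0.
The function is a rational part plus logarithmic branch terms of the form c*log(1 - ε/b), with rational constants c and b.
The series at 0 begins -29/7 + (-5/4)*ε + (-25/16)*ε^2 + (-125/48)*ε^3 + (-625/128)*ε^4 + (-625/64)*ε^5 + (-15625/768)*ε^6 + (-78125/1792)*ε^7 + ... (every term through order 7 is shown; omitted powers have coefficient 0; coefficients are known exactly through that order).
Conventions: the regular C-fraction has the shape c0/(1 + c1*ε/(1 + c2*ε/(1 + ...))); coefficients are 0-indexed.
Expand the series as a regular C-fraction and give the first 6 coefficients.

The regular C-fraction coefficients are [-29/7, -35/116, -55/58, -145/264, -185/264, -22/37].

Taylor coefficients (read off): a_0 = -29/7, a_1 = -5/4, a_2 = -25/16, a_3 = -125/48, a_4 = -625/128, a_5 = -625/64.
c0 = a_0 = -29/7. Peel one level at a time: if S = 1 + c*ε/S' with S'(0) = 1, then c is the ε-coefficient of S and S' = c*ε/(S - 1).
S_1 = c0/f = 1 + (-35/116)*ε + (-1925/6728)*ε^2 + ...; c1 = -35/116.
S_2 = c1*ε/(S_1 - 1) = 1 + (-55/58)*ε + (-25/48)*ε^2 + ...; c2 = -55/58.
S_3 = c2*ε/(S_2 - 1) = 1 + (-145/264)*ε + (-26825/69696)*ε^2 + ...; c3 = -145/264.
S_4 = c3*ε/(S_3 - 1) = 1 + (-185/264)*ε + (-5/12)*ε^2 + ...; c4 = -185/264.
S_5 = c4*ε/(S_4 - 1) = 1 + (-22/37)*ε + ...; c5 = -22/37.


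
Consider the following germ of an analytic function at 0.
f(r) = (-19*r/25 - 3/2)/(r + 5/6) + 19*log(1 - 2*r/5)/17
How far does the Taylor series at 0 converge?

The radius of convergence is 5/6.

Denominator factor (r + 5/6): pole of order 1 at -5/6, modulus 5/6.
Branch term (19/17)*log(1 - r/(5/2)): its argument vanishes at r = 5/2, a logarithmic branch point, modulus 5/2.
The radius of convergence is the smallest modulus among the singular points: 5/6.


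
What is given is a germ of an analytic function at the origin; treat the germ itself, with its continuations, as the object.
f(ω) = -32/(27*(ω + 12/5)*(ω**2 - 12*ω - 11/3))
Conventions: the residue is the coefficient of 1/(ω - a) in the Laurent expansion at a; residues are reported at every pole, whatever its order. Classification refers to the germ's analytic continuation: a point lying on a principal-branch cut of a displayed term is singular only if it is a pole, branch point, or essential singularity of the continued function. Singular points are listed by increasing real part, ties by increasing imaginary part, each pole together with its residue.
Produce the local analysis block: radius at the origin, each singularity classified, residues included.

Denominator factor (ω + 12/5): pole of order 1 at -12/5, modulus 12/5.
Denominator factor (ω**2 - 12*ω - 11/3): discriminant 476/3, real irrational roots 6 + (1/3)*sqrt(357) and 6 - (1/3)*sqrt(357); poles of order 1, moduli 6 + (1/3)*sqrt(357) and -6 + (1/3)*sqrt(357).
The radius of convergence is the smallest modulus among the singular points: -6 + (1/3)*sqrt(357).
At the order-1 pole -12/5 set g(ω) = (ω - (-12/5))*f(ω) = -32/(27*(ω**2 - 12*ω - 11/3)).
Simple pole: residue = g(a) at a = -12/5, which is -800/20853.
The factor ω**2 - 12*ω - 11/3 splits as (ω - a)(ω - a') with a = 6 - (1/3)*sqrt(357), a' = 6 + (1/3)*sqrt(357). At the order-1 pole a set g(ω) = (ω - a)*f(ω) = [-32/(27*(ω + 12/5))] / (ω - a').
Simple pole: residue = g(a) at a = 6 - (1/3)*sqrt(357), which is 400/20853 + (160/118167)*sqrt(357).
The factor ω**2 - 12*ω - 11/3 splits as (ω - a)(ω - a') with a = 6 + (1/3)*sqrt(357), a' = 6 - (1/3)*sqrt(357). At the order-1 pole a set g(ω) = (ω - a)*f(ω) = [-32/(27*(ω + 12/5))] / (ω - a').
Simple pole: residue = g(a) at a = 6 + (1/3)*sqrt(357), which is 400/20853 - (160/118167)*sqrt(357).
List the singular points by increasing real part (a conjugate pair: the negative imaginary part first).

Radius of convergence at 0: -6 + (1/3)*sqrt(357).
At -12/5: a pole of order 1; residue -800/20853.
At 6 - (1/3)*sqrt(357): a pole of order 1; residue 400/20853 + (160/118167)*sqrt(357).
At 6 + (1/3)*sqrt(357): a pole of order 1; residue 400/20853 - (160/118167)*sqrt(357).


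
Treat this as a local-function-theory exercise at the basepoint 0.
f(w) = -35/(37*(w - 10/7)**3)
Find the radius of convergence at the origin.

The radius of convergence is 10/7.

Denominator factor (w - 10/7)^3: pole of order 3 at 10/7, modulus 10/7.
The radius of convergence is the smallest modulus among the singular points: 10/7.


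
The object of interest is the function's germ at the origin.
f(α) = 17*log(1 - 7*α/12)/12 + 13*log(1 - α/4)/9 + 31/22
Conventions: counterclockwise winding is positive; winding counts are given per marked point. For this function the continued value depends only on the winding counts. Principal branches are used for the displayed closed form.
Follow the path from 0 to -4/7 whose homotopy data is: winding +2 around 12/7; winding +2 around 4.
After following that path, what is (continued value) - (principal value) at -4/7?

The rational part is single-valued and drops out of the difference; each branch term changes only by its own monodromy.
(17/12)*log(1 - α/(12/7)): each positive loop around 12/7 adds 2*pi*i to the log, so winding +2 contributes (17/12)*(2)*2*pi*i = (17/3)*pi*i.
(13/9)*log(1 - α/(4)): each positive loop around 4 adds 2*pi*i to the log, so winding +2 contributes (13/9)*(2)*2*pi*i = (52/9)*pi*i.
Summing the contributions at α = -4/7 gives (103/9)*pi*i.

Continued minus principal equals (103/9)*pi*i.


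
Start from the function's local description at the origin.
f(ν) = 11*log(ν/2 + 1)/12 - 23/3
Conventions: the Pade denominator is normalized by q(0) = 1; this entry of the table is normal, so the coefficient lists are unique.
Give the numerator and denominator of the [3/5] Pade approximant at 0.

The Pade approximant has numerator coefficients [-23/3, -22077547/3199776, -335038183/179187456, -311156501/2150249472]; denominator coefficients [1, 1023657/1066592, 4275303/14932288, 1590541/59729152, 13497/59729152, -9141/2389166080].

Taylor coefficients needed (expand at 0): a_0 = -23/3, a_1 = 11/24, a_2 = -11/96, a_3 = 11/288, a_4 = -11/768, a_5 = 11/1920, a_6 = -11/4608, a_7 = 11/10752, a_8 = -11/24576.
Write the denominator as Q(ν) = 1 + q1*ν + q2*ν^2 + q3*ν^3 + q4*ν^4 + q5*ν^5. Requiring Q*f - P = O(ν^9) with deg P <= 3 kills the coefficients of ν^4..ν^8 in Q*f:
  ν^4: a_4 + q1*a_3 + q2*a_2 + q3*a_1 + q4*a_0 = 0, i.e. -11/768 + (11/288)*q1 + (-11/96)*q2 + (11/24)*q3 + (-23/3)*q4 = 0.
  ν^5: a_5 + q1*a_4 + q2*a_3 + q3*a_2 + q4*a_1 + q5*a_0 = 0, i.e. 11/1920 + (-11/768)*q1 + (11/288)*q2 + (-11/96)*q3 + (11/24)*q4 + (-23/3)*q5 = 0.
  ν^6: a_6 + q1*a_5 + q2*a_4 + q3*a_3 + q4*a_2 + q5*a_1 = 0, i.e. -11/4608 + (11/1920)*q1 + (-11/768)*q2 + (11/288)*q3 + (-11/96)*q4 + (11/24)*q5 = 0.
  ν^7: a_7 + q1*a_6 + q2*a_5 + q3*a_4 + q4*a_3 + q5*a_2 = 0, i.e. 11/10752 + (-11/4608)*q1 + (11/1920)*q2 + (-11/768)*q3 + (11/288)*q4 + (-11/96)*q5 = 0.
  ν^8: a_8 + q1*a_7 + q2*a_6 + q3*a_5 + q4*a_4 + q5*a_3 = 0, i.e. -11/24576 + (11/10752)*q1 + (-11/4608)*q2 + (11/1920)*q3 + (-11/768)*q4 + (11/288)*q5 = 0.
Solving this linear system: q1 = 1023657/1066592, q2 = 4275303/14932288, q3 = 1590541/59729152, q4 = 13497/59729152, q5 = -9141/2389166080.
The numerator is Q*f truncated at degree 3: P0 = a_0 = -23/3; P1 = a_1 + q1*a_0 = -22077547/3199776; P2 = a_2 + q1*a_1 + q2*a_0 = -335038183/179187456; P3 = a_3 + q1*a_2 + q2*a_1 + q3*a_0 = -311156501/2150249472.


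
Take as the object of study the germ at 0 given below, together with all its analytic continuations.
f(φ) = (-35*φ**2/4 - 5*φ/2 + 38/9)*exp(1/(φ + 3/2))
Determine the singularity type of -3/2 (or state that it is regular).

The point is an essential singularity.

The exponent 1/(φ - (-3/2)) has a pole at -3/2, so exp(1/(φ - (-3/2))) takes every nonzero value near it: an essential singularity (not a pole of any order).


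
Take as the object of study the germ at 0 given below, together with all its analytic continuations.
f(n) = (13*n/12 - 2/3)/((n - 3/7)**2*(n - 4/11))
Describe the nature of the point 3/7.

The point is a pole of order 2.

The denominator factor n - 3/7 vanishes at 3/7 and appears to the power 2; the numerator there equals -17/84, nonzero, and no other factor vanishes.
Hence a pole whose order is the multiplicity, 2.


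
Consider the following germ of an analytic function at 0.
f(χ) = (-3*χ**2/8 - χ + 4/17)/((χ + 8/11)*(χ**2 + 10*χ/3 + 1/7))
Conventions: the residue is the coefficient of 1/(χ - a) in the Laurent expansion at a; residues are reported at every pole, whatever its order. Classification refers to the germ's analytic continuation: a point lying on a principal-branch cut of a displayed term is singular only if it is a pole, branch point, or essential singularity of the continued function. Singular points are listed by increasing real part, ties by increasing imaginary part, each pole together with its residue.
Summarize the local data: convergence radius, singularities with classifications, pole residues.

Radius of convergence at 0: 5/3 - (1/21)*sqrt(1162).
At -5/3 - (1/21)*sqrt(1162): a pole of order 1; residue 36993/1211216 - (558459/201061856)*sqrt(1162).
At -8/11: a pole of order 1; residue -33012/75701.
At -5/3 + (1/21)*sqrt(1162): a pole of order 1; residue 36993/1211216 + (558459/201061856)*sqrt(1162).

Denominator factor (χ + 8/11): pole of order 1 at -8/11, modulus 8/11.
Denominator factor (χ**2 + 10*χ/3 + 1/7): discriminant 664/63, real irrational roots -5/3 + (1/21)*sqrt(1162) and -5/3 - (1/21)*sqrt(1162); poles of order 1, moduli 5/3 - (1/21)*sqrt(1162) and 5/3 + (1/21)*sqrt(1162).
The radius of convergence is the smallest modulus among the singular points: 5/3 - (1/21)*sqrt(1162).
The factor χ**2 + 10*χ/3 + 1/7 splits as (χ - a)(χ - a') with a = -5/3 - (1/21)*sqrt(1162), a' = -5/3 + (1/21)*sqrt(1162). At the order-1 pole a set g(χ) = (χ - a)*f(χ) = [(-3*χ**2/8 - χ + 4/17)/(χ + 8/11)] / (χ - a').
Simple pole: residue = g(a) at a = -5/3 - (1/21)*sqrt(1162), which is 36993/1211216 - (558459/201061856)*sqrt(1162).
At the order-1 pole -8/11 set g(χ) = (χ - (-8/11))*f(χ) = (-3*χ**2/8 - χ + 4/17)/(χ**2 + 10*χ/3 + 1/7).
Simple pole: residue = g(a) at a = -8/11, which is -33012/75701.
The factor χ**2 + 10*χ/3 + 1/7 splits as (χ - a)(χ - a') with a = -5/3 + (1/21)*sqrt(1162), a' = -5/3 - (1/21)*sqrt(1162). At the order-1 pole a set g(χ) = (χ - a)*f(χ) = [(-3*χ**2/8 - χ + 4/17)/(χ + 8/11)] / (χ - a').
Simple pole: residue = g(a) at a = -5/3 + (1/21)*sqrt(1162), which is 36993/1211216 + (558459/201061856)*sqrt(1162).
List the singular points by increasing real part (a conjugate pair: the negative imaginary part first).


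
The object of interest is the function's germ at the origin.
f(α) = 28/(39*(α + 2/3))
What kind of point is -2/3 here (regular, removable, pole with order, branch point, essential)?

The point is a pole of order 1.

The denominator factor α + 2/3 vanishes at -2/3 and appears to the power 1; the numerator there equals 28/39, nonzero, and no other factor vanishes.
Hence a pole whose order is the multiplicity, 1.


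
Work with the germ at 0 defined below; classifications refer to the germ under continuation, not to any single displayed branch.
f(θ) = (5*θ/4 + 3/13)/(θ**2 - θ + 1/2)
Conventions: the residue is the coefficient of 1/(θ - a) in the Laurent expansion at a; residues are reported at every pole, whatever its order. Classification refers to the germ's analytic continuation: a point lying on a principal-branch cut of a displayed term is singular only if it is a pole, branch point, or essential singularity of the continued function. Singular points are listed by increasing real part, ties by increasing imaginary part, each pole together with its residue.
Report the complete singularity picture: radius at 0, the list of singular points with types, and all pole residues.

Radius of convergence at 0: (1/2)*sqrt(2).
At (1/2) - (1/2)*i: a pole of order 1; residue (5/8) + (89/104)*i.
At (1/2) + (1/2)*i: a pole of order 1; residue (5/8) - (89/104)*i.

Denominator factor (θ**2 - θ + 1/2): discriminant -1, complex-conjugate roots (1/2) + (1/2)*i and (1/2) - (1/2)*i; poles of order 1, moduli (1/2)*sqrt(2) and (1/2)*sqrt(2).
The radius of convergence is the smallest modulus among the singular points: (1/2)*sqrt(2).
The factor θ**2 - θ + 1/2 splits as (θ - a)(θ - a') with a = (1/2) - (1/2)*i, a' = (1/2) + (1/2)*i. At the order-1 pole a set g(θ) = (θ - a)*f(θ) = [5*θ/4 + 3/13] / (θ - a').
Simple pole: residue = g(a) at a = (1/2) - (1/2)*i, which is (5/8) + (89/104)*i.
The factor θ**2 - θ + 1/2 splits as (θ - a)(θ - a') with a = (1/2) + (1/2)*i, a' = (1/2) - (1/2)*i. At the order-1 pole a set g(θ) = (θ - a)*f(θ) = [5*θ/4 + 3/13] / (θ - a').
Simple pole: residue = g(a) at a = (1/2) + (1/2)*i, which is (5/8) - (89/104)*i.
List the singular points by increasing real part (a conjugate pair: the negative imaginary part first).


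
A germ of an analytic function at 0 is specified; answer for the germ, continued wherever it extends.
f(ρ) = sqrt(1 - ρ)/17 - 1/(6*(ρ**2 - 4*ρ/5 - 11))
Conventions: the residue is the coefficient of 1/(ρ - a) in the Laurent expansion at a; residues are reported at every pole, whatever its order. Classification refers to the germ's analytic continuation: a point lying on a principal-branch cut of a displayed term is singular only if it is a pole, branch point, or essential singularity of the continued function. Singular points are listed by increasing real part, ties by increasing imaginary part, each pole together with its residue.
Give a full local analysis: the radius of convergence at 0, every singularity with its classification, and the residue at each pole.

Denominator factor (ρ**2 - 4*ρ/5 - 11): discriminant 1116/25, real irrational roots 2/5 + (3/5)*sqrt(31) and 2/5 - (3/5)*sqrt(31); poles of order 1, moduli 2/5 + (3/5)*sqrt(31) and -2/5 + (3/5)*sqrt(31).
Branch term (1/17)*sqrt(1 - ρ/(1)): its argument vanishes at ρ = 1, a square-root branch point, modulus 1.
The radius of convergence is the smallest modulus among the singular points: 1.
The branch term is analytic at 2/5 - (3/5)*sqrt(31) and contributes nothing to the residue; only the rational part matters.
The factor ρ**2 - 4*ρ/5 - 11 splits as (ρ - a)(ρ - a') with a = 2/5 - (3/5)*sqrt(31), a' = 2/5 + (3/5)*sqrt(31). At the order-1 pole a set g(ρ) = (ρ - a)*(rational part) = [-1/6] / (ρ - a').
Simple pole: residue = g(a) at a = 2/5 - (3/5)*sqrt(31), which is (5/1116)*sqrt(31).
The branch term is analytic at 2/5 + (3/5)*sqrt(31) and contributes nothing to the residue; only the rational part matters.
The factor ρ**2 - 4*ρ/5 - 11 splits as (ρ - a)(ρ - a') with a = 2/5 + (3/5)*sqrt(31), a' = 2/5 - (3/5)*sqrt(31). At the order-1 pole a set g(ρ) = (ρ - a)*(rational part) = [-1/6] / (ρ - a').
Simple pole: residue = g(a) at a = 2/5 + (3/5)*sqrt(31), which is -(5/1116)*sqrt(31).
List the singular points by increasing real part (a conjugate pair: the negative imaginary part first).

Radius of convergence at 0: 1.
At 2/5 - (3/5)*sqrt(31): a pole of order 1; residue (5/1116)*sqrt(31).
At 1: an algebraic (square-root) branch point.
At 2/5 + (3/5)*sqrt(31): a pole of order 1; residue -(5/1116)*sqrt(31).


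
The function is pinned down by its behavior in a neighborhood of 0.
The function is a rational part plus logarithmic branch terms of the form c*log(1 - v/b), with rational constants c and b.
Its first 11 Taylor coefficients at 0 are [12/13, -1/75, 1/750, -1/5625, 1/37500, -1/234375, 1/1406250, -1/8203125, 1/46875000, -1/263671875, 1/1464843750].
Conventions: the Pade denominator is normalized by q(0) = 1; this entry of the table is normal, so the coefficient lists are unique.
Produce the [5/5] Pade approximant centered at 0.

The Pade approximant has numerator coefficients [12/13, 437/975, 374/4875, 4789/877500, 4399/30712500, 517/658125000]; denominator coefficients [1, 1/2, 4/45, 1/150, 1/5250, 1/787500].

Taylor coefficients needed (read off): a_0 = 12/13, a_1 = -1/75, a_2 = 1/750, a_3 = -1/5625, a_4 = 1/37500, a_5 = -1/234375, a_6 = 1/1406250, a_7 = -1/8203125, a_8 = 1/46875000, a_9 = -1/263671875, a_10 = 1/1464843750.
Write the denominator as Q(v) = 1 + q1*v + q2*v^2 + q3*v^3 + q4*v^4 + q5*v^5. Requiring Q*f - P = O(v^11) with deg P <= 5 kills the coefficients of v^6..v^10 in Q*f:
  v^6: a_6 + q1*a_5 + q2*a_4 + q3*a_3 + q4*a_2 + q5*a_1 = 0, i.e. 1/1406250 + (-1/234375)*q1 + (1/37500)*q2 + (-1/5625)*q3 + (1/750)*q4 + (-1/75)*q5 = 0.
  v^7: a_7 + q1*a_6 + q2*a_5 + q3*a_4 + q4*a_3 + q5*a_2 = 0, i.e. -1/8203125 + (1/1406250)*q1 + (-1/234375)*q2 + (1/37500)*q3 + (-1/5625)*q4 + (1/750)*q5 = 0.
  v^8: a_8 + q1*a_7 + q2*a_6 + q3*a_5 + q4*a_4 + q5*a_3 = 0, i.e. 1/46875000 + (-1/8203125)*q1 + (1/1406250)*q2 + (-1/234375)*q3 + (1/37500)*q4 + (-1/5625)*q5 = 0.
  v^9: a_9 + q1*a_8 + q2*a_7 + q3*a_6 + q4*a_5 + q5*a_4 = 0, i.e. -1/263671875 + (1/46875000)*q1 + (-1/8203125)*q2 + (1/1406250)*q3 + (-1/234375)*q4 + (1/37500)*q5 = 0.
  v^10: a_10 + q1*a_9 + q2*a_8 + q3*a_7 + q4*a_6 + q5*a_5 = 0, i.e. 1/1464843750 + (-1/263671875)*q1 + (1/46875000)*q2 + (-1/8203125)*q3 + (1/1406250)*q4 + (-1/234375)*q5 = 0.
Solving this linear system: q1 = 1/2, q2 = 4/45, q3 = 1/150, q4 = 1/5250, q5 = 1/787500.
The numerator is Q*f truncated at degree 5: P0 = a_0 = 12/13; P1 = a_1 + q1*a_0 = 437/975; P2 = a_2 + q1*a_1 + q2*a_0 = 374/4875; P3 = a_3 + q1*a_2 + q2*a_1 + q3*a_0 = 4789/877500; P4 = a_4 + q1*a_3 + q2*a_2 + q3*a_1 + q4*a_0 = 4399/30712500; P5 = a_5 + q1*a_4 + q2*a_3 + q3*a_2 + q4*a_1 + q5*a_0 = 517/658125000.


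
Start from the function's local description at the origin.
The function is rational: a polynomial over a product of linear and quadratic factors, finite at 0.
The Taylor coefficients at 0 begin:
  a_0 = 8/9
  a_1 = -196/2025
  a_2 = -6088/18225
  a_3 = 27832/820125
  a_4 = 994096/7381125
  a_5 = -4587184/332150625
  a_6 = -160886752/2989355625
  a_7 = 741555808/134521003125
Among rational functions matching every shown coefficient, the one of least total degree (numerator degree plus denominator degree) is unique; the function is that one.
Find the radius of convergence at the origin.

No rational of total degree below 4 reproduces all 8 coefficients; solving the [1/3] Pade equations on them gives f(d) = (17*d/15 + 10)/((d + 9/2)*(d**2 + 5/2)), whose expansion matches every shown term.
Denominator factor (d**2 + 5/2): discriminant -10, complex-conjugate roots ((1/2)*sqrt(10))*i and -((1/2)*sqrt(10))*i; poles of order 1, moduli (1/2)*sqrt(10) and (1/2)*sqrt(10).
Denominator factor (d + 9/2): pole of order 1 at -9/2, modulus 9/2.
The radius of convergence is the smallest modulus among the singular points: (1/2)*sqrt(10).

The radius of convergence is (1/2)*sqrt(10).


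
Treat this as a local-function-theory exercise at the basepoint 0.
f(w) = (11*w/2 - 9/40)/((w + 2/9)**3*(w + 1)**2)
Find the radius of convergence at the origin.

Denominator factor (w + 1)^2: pole of order 2 at -1, modulus 1.
Denominator factor (w + 2/9)^3: pole of order 3 at -2/9, modulus 2/9.
The radius of convergence is the smallest modulus among the singular points: 2/9.

The radius of convergence is 2/9.


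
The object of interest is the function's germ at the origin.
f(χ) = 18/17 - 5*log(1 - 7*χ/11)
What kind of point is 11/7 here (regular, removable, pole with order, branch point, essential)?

The term (-5)*log(1 - χ/(11/7)) has argument 1 - 11/7/(11/7) = 0 at 11/7: a logarithmic (infinitely-sheeted) branch point; the remaining terms are analytic or single-valued there.

The point is a logarithmic branch point.


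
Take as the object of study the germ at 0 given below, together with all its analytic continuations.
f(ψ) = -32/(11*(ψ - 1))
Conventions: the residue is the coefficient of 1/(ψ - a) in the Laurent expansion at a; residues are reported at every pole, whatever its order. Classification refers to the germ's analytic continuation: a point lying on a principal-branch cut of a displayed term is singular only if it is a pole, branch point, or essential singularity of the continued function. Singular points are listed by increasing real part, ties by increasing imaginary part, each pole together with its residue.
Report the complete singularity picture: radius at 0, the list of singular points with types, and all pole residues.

Radius of convergence at 0: 1.
At 1: a pole of order 1; residue -32/11.

Denominator factor (ψ - 1): pole of order 1 at 1, modulus 1.
The radius of convergence is the smallest modulus among the singular points: 1.
At the order-1 pole 1 set g(ψ) = (ψ - (1))*f(ψ) = -32/11.
Simple pole: residue = g(a) at a = 1, which is -32/11.


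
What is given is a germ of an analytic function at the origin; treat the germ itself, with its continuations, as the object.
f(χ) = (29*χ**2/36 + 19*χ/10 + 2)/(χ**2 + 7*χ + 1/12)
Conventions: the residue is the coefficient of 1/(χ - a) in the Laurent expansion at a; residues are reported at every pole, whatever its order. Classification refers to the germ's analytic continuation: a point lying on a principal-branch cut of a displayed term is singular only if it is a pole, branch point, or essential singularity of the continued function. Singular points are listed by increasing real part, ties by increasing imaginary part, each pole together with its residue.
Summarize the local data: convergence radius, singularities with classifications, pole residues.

Radius of convergence at 0: 7/2 - (1/6)*sqrt(438).
At -7/2 - (1/6)*sqrt(438): a pole of order 1; residue -673/360 - (32441/315360)*sqrt(438).
At -7/2 + (1/6)*sqrt(438): a pole of order 1; residue -673/360 + (32441/315360)*sqrt(438).

Denominator factor (χ**2 + 7*χ + 1/12): discriminant 146/3, real irrational roots -7/2 + (1/6)*sqrt(438) and -7/2 - (1/6)*sqrt(438); poles of order 1, moduli 7/2 - (1/6)*sqrt(438) and 7/2 + (1/6)*sqrt(438).
The radius of convergence is the smallest modulus among the singular points: 7/2 - (1/6)*sqrt(438).
The factor χ**2 + 7*χ + 1/12 splits as (χ - a)(χ - a') with a = -7/2 - (1/6)*sqrt(438), a' = -7/2 + (1/6)*sqrt(438). At the order-1 pole a set g(χ) = (χ - a)*f(χ) = [29*χ**2/36 + 19*χ/10 + 2] / (χ - a').
Simple pole: residue = g(a) at a = -7/2 - (1/6)*sqrt(438), which is -673/360 - (32441/315360)*sqrt(438).
The factor χ**2 + 7*χ + 1/12 splits as (χ - a)(χ - a') with a = -7/2 + (1/6)*sqrt(438), a' = -7/2 - (1/6)*sqrt(438). At the order-1 pole a set g(χ) = (χ - a)*f(χ) = [29*χ**2/36 + 19*χ/10 + 2] / (χ - a').
Simple pole: residue = g(a) at a = -7/2 + (1/6)*sqrt(438), which is -673/360 + (32441/315360)*sqrt(438).
List the singular points by increasing real part (a conjugate pair: the negative imaginary part first).
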